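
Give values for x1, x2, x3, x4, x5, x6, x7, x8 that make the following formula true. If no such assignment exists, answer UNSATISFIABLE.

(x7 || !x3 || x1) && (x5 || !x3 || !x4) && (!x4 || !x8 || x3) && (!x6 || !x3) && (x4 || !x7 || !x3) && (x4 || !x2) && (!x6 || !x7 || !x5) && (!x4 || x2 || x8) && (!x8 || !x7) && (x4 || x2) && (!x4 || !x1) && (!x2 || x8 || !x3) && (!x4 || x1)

UNSATISFIABLE

Suppose x6 = false.
Suppose x4 = true.
The clause (!x1) is unit, so x1 = false.
That conflicts with the unit clause (x1).
That branch fails; take x4 = false instead.
The clause (!x2) is unit, so x2 = false.
That conflicts with the unit clause (x2).
Neither x4 = true nor x4 = false works.
That branch fails; take x6 = true instead.
The clause (!x3) is unit, so x3 = false.
Suppose x4 = false.
The clause (!x2) is unit, so x2 = false.
That conflicts with the unit clause (x2).
That branch fails; take x4 = true instead.
The clause (!x8) is unit, so x8 = false.
The clause (x2) is unit, so x2 = true.
The clause (!x1) is unit, so x1 = false.
That conflicts with the unit clause (x1).
Neither x4 = true nor x4 = false works.
Neither x6 = true nor x6 = false works.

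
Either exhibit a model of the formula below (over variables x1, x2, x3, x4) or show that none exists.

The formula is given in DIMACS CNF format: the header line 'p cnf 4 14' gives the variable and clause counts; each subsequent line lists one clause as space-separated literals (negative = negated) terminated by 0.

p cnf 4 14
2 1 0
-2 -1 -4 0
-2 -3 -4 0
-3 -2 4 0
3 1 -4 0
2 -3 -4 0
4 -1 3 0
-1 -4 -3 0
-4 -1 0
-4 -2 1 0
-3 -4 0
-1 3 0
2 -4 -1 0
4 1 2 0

Branch on x2: set x2 = True.
Branch on x1: set x1 = False.
(¬x4) alone gives x4 = False.
(¬x3) alone gives x3 = False.
This assignment satisfies each clause.

x1=False, x2=True, x3=False, x4=False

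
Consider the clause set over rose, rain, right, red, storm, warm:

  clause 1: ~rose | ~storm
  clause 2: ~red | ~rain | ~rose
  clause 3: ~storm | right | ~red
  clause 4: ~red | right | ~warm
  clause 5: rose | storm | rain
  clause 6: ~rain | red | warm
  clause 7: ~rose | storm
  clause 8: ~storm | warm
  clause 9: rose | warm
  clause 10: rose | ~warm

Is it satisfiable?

Suppose rose = 0.
(warm) alone gives warm = 1.
But (~warm) is also a unit clause — contradiction.
Undo rose and try rose = 1.
(~storm) alone gives storm = 0.
But (storm) is also a unit clause — contradiction.
Both values of rose lead to a conflict.
No assignment satisfies every clause.

No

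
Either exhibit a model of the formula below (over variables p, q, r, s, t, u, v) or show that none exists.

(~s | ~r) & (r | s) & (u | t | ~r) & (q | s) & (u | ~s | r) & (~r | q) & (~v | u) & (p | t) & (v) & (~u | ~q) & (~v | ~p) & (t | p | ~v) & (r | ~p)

p ↦ 0,  q ↦ 0,  r ↦ 0,  s ↦ 1,  t ↦ 1,  u ↦ 1,  v ↦ 1

From the singleton clause (v), v = 1.
From the singleton clause (u), u = 1.
From the singleton clause (~q), q = 0.
From the singleton clause (s), s = 1.
From the singleton clause (~r), r = 0.
From the singleton clause (~p), p = 0.
From the singleton clause (t), t = 1.
This assignment satisfies each clause.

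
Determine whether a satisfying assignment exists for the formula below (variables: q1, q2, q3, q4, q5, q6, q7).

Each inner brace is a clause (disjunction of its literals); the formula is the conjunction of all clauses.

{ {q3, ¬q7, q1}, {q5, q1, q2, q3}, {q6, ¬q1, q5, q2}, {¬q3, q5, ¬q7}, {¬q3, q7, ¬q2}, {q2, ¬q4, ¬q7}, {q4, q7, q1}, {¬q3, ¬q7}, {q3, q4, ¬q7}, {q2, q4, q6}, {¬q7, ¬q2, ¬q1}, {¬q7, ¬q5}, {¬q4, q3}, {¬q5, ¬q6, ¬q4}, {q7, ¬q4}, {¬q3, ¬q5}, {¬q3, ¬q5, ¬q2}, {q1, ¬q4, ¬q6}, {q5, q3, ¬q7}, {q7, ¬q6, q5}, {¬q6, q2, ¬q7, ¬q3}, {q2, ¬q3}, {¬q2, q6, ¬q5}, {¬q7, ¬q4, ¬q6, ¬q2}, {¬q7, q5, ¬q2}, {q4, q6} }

Try q3 = False.
From the singleton clause (¬q4), q4 = False.
From the singleton clause (¬q7), q7 = False.
From the singleton clause (q1), q1 = True.
From the singleton clause (q6), q6 = True.
From the singleton clause (q5), q5 = True.
Every clause is now satisfied; q2 is unconstrained.
A satisfying assignment: q1 ↦ True,  q2 ↦ True,  q3 ↦ False,  q4 ↦ False,  q5 ↦ True,  q6 ↦ True,  q7 ↦ False.

Yes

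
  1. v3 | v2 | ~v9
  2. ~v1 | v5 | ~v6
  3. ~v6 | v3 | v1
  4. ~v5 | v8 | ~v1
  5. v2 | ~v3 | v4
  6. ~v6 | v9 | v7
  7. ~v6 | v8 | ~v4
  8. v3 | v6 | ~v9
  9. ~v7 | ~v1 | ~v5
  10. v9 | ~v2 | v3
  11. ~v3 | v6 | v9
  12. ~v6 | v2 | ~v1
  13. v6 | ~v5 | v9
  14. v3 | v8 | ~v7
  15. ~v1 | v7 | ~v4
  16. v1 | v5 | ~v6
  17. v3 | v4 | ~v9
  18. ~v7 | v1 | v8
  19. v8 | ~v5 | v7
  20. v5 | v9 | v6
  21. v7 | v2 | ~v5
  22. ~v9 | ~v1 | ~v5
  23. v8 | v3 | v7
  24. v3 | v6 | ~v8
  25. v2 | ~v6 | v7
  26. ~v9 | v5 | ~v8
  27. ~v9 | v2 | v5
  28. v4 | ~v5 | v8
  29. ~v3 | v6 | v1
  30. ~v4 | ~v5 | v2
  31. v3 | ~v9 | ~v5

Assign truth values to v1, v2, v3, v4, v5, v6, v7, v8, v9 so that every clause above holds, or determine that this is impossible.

Suppose v3 = 1.
Suppose v2 = 1.
Suppose v6 = 0.
Unit clause (v9) forces v9 = 1.
Unit clause (v1) forces v1 = 1.
Unit clause (~v5) forces v5 = 0.
Unit clause (~v8) forces v8 = 0.
Suppose v7 = 0.
Unit clause (~v4) forces v4 = 0.
This assignment satisfies each clause.

v1 ↦ 1, v2 ↦ 1, v3 ↦ 1, v4 ↦ 0, v5 ↦ 0, v6 ↦ 0, v7 ↦ 0, v8 ↦ 0, v9 ↦ 1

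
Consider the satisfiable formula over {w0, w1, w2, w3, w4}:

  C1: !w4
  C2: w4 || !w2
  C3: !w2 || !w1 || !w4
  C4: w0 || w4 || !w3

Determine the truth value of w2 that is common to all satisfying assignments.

False

Suppose w2 = true.
The clause (!w4) is unit, so w4 = false.
Now (w4) is unsatisfied and unit — conflict.
So every satisfying assignment has w2 = False.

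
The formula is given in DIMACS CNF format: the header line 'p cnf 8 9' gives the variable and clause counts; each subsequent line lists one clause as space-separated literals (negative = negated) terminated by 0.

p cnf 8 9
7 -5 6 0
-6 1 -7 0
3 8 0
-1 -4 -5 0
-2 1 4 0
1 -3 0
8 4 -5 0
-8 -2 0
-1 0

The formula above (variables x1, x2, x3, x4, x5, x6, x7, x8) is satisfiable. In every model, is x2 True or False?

Suppose x2 = True.
Unit clause (¬x8) forces x8 = False.
Unit clause (x3) forces x3 = True.
Unit clause (x1) forces x1 = True.
That conflicts with the unit clause (¬x1).
So every satisfying assignment has x2 = False.

False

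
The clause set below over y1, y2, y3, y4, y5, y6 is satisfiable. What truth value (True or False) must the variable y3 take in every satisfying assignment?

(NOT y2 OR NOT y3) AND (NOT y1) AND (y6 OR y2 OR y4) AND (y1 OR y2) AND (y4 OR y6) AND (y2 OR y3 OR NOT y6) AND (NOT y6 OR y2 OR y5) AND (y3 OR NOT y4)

False

Suppose y3 = true.
Unit clause (NOT y2) forces y2 = false.
Unit clause (NOT y1) forces y1 = false.
Now (y1) is unsatisfied and unit — conflict.
So every satisfying assignment has y3 = False.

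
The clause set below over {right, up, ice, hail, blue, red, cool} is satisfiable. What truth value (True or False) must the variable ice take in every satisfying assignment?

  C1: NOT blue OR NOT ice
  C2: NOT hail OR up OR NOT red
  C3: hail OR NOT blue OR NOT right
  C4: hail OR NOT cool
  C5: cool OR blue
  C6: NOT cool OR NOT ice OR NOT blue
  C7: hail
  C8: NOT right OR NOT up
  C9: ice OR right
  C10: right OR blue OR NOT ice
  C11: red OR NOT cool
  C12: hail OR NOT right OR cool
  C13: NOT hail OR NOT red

False

Suppose ice = true.
The clause (NOT blue) is unit, so blue = false.
The clause (cool) is unit, so cool = true.
The clause (hail) is unit, so hail = true.
The clause (right) is unit, so right = true.
The clause (NOT up) is unit, so up = false.
The clause (NOT red) is unit, so red = false.
That conflicts with the unit clause (red).
So every satisfying assignment has ice = False.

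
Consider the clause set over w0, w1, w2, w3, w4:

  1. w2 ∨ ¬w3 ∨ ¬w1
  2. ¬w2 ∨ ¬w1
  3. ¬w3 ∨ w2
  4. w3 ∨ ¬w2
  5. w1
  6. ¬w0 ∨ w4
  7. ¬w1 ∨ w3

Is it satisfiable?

From the singleton clause (w1), w1 = True.
From the singleton clause (¬w2), w2 = False.
From the singleton clause (¬w3), w3 = False.
That conflicts with the unit clause (w3).
No assignment satisfies every clause.

No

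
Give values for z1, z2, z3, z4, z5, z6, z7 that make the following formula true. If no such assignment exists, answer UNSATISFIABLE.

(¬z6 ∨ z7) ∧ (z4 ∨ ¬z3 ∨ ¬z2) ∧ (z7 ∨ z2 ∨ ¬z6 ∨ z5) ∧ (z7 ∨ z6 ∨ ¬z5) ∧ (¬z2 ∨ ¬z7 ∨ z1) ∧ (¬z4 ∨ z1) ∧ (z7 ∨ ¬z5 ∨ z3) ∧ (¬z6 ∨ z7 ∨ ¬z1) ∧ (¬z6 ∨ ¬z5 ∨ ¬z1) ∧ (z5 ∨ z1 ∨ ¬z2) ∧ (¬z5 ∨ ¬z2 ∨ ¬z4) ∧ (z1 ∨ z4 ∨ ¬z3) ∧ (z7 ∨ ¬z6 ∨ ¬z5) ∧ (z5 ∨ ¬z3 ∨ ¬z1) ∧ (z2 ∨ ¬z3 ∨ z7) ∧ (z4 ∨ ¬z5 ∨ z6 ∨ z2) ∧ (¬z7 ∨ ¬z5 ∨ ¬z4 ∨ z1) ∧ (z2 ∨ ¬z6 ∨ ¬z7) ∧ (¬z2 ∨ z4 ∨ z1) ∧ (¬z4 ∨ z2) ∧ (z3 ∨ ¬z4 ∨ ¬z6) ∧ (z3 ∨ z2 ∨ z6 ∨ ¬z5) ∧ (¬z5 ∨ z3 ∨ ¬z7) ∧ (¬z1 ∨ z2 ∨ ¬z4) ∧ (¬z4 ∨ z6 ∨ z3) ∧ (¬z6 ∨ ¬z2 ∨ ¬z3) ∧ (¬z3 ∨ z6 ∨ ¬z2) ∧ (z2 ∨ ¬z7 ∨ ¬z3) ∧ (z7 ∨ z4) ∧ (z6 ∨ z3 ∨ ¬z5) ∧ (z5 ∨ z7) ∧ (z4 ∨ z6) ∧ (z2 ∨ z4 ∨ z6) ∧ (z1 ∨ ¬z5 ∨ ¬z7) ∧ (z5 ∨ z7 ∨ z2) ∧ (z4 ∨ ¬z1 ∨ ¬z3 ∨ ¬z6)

Suppose z6 = True.
From the singleton clause (z7), z7 = True.
From the singleton clause (z2), z2 = True.
From the singleton clause (z1), z1 = True.
From the singleton clause (¬z5), z5 = False.
From the singleton clause (¬z3), z3 = False.
From the singleton clause (¬z4), z4 = False.
This assignment satisfies each clause.

z1=True; z2=True; z3=False; z4=False; z5=False; z6=True; z7=True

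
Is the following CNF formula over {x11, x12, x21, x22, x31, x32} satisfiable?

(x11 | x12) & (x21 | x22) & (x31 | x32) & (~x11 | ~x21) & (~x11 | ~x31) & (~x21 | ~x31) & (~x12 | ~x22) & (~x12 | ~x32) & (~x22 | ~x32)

Case x11 = 1:
The clause (~x21) is unit, so x21 = 0.
The clause (x22) is unit, so x22 = 1.
The clause (~x31) is unit, so x31 = 0.
The clause (x32) is unit, so x32 = 1.
That conflicts with the unit clause (~x32).
That branch fails; take x11 = 0 instead.
The clause (x12) is unit, so x12 = 1.
The clause (~x22) is unit, so x22 = 0.
The clause (x21) is unit, so x21 = 1.
The clause (~x31) is unit, so x31 = 0.
The clause (x32) is unit, so x32 = 1.
That conflicts with the unit clause (~x32).
Both values of x11 lead to a conflict.
No assignment satisfies every clause.

No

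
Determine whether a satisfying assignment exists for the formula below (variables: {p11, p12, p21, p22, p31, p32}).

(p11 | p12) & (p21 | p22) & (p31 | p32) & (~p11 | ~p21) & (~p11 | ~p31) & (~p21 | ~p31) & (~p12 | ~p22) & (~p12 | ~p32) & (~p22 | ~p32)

Case p11 = 1:
From the singleton clause (~p21), p21 = 0.
From the singleton clause (p22), p22 = 1.
From the singleton clause (~p31), p31 = 0.
From the singleton clause (p32), p32 = 1.
That conflicts with the unit clause (~p32).
Undo p11 and try p11 = 0.
From the singleton clause (p12), p12 = 1.
From the singleton clause (~p22), p22 = 0.
From the singleton clause (p21), p21 = 1.
From the singleton clause (~p31), p31 = 0.
From the singleton clause (p32), p32 = 1.
That conflicts with the unit clause (~p32).
Either choice for p11 ends in contradiction.
No assignment satisfies every clause.

Unsatisfiable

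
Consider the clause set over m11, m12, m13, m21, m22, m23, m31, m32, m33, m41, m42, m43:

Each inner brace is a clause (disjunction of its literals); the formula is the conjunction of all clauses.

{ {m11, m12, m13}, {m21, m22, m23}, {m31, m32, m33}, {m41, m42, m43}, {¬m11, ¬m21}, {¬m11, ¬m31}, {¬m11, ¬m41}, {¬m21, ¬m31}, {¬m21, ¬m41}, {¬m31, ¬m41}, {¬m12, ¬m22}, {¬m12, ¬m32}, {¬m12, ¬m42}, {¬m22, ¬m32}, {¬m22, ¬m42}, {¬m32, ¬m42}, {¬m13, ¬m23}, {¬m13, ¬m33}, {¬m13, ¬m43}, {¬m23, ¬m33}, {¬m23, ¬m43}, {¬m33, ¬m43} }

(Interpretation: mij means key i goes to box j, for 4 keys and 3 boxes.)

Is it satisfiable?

No

Suppose m11 = False.
Suppose m12 = True.
Unit clause (¬m22) forces m22 = False.
Unit clause (¬m32) forces m32 = False.
Unit clause (¬m42) forces m42 = False.
Suppose m21 = True.
Unit clause (¬m31) forces m31 = False.
Unit clause (m33) forces m33 = True.
Unit clause (¬m41) forces m41 = False.
Unit clause (m43) forces m43 = True.
That conflicts with the unit clause (¬m43).
So m21 must be the other value — set m21 = False.
Unit clause (m23) forces m23 = True.
Unit clause (¬m13) forces m13 = False.
Unit clause (¬m33) forces m33 = False.
Unit clause (m31) forces m31 = True.
Unit clause (¬m41) forces m41 = False.
Unit clause (m43) forces m43 = True.
That conflicts with the unit clause (¬m43).
Neither m21 = True nor m21 = False works.
So m12 must be the other value — set m12 = False.
Unit clause (m13) forces m13 = True.
Unit clause (¬m23) forces m23 = False.
Unit clause (¬m33) forces m33 = False.
Unit clause (¬m43) forces m43 = False.
Suppose m21 = True.
Unit clause (¬m31) forces m31 = False.
Unit clause (m32) forces m32 = True.
Unit clause (¬m41) forces m41 = False.
Unit clause (m42) forces m42 = True.
That conflicts with the unit clause (¬m42).
So m21 must be the other value — set m21 = False.
Unit clause (m22) forces m22 = True.
Unit clause (¬m32) forces m32 = False.
Unit clause (m31) forces m31 = True.
Unit clause (¬m41) forces m41 = False.
Unit clause (m42) forces m42 = True.
That conflicts with the unit clause (¬m42).
Neither m21 = True nor m21 = False works.
Neither m12 = True nor m12 = False works.
So m11 must be the other value — set m11 = True.
Unit clause (¬m21) forces m21 = False.
Unit clause (¬m31) forces m31 = False.
Unit clause (¬m41) forces m41 = False.
Suppose m22 = True.
Unit clause (¬m12) forces m12 = False.
Unit clause (¬m32) forces m32 = False.
Unit clause (m33) forces m33 = True.
Unit clause (¬m42) forces m42 = False.
Unit clause (m43) forces m43 = True.
That conflicts with the unit clause (¬m43).
So m22 must be the other value — set m22 = False.
Unit clause (m23) forces m23 = True.
Unit clause (¬m13) forces m13 = False.
Unit clause (¬m33) forces m33 = False.
Unit clause (m32) forces m32 = True.
Unit clause (¬m12) forces m12 = False.
Unit clause (¬m42) forces m42 = False.
Unit clause (m43) forces m43 = True.
That conflicts with the unit clause (¬m43).
Neither m22 = True nor m22 = False works.
Neither m11 = True nor m11 = False works.
No assignment satisfies every clause.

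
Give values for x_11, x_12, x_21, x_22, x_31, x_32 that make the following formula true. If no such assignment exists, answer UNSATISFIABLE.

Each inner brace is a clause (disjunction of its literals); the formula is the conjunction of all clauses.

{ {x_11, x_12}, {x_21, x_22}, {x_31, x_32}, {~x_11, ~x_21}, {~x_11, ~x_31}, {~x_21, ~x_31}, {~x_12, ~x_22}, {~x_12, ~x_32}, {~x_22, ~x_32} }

UNSATISFIABLE

Suppose x_11 = 1.
(~x_21) alone gives x_21 = 0.
(x_22) alone gives x_22 = 1.
(~x_31) alone gives x_31 = 0.
(x_32) alone gives x_32 = 1.
But (~x_32) is also a unit clause — contradiction.
Undo x_11 and try x_11 = 0.
(x_12) alone gives x_12 = 1.
(~x_22) alone gives x_22 = 0.
(x_21) alone gives x_21 = 1.
(~x_31) alone gives x_31 = 0.
(x_32) alone gives x_32 = 1.
But (~x_32) is also a unit clause — contradiction.
Neither x_11 = 1 nor x_11 = 0 works.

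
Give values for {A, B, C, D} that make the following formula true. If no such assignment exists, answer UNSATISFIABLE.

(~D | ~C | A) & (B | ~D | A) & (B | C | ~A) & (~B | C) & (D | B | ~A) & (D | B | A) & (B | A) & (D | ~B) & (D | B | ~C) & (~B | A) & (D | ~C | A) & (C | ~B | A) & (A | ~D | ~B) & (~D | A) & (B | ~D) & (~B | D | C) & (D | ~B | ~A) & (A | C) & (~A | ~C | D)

A ↦ 1, B ↦ 1, C ↦ 1, D ↦ 1

Case B = 1:
From the singleton clause (C), C = 1.
From the singleton clause (D), D = 1.
From the singleton clause (A), A = 1.
Every clause now holds.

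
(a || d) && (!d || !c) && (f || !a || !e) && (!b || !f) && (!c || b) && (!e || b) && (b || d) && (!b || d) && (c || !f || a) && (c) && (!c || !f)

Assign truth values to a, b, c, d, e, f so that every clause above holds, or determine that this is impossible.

UNSATISFIABLE

From the singleton clause (c), c = true.
From the singleton clause (!d), d = false.
From the singleton clause (a), a = true.
From the singleton clause (b), b = true.
But (!b) is also a unit clause — contradiction.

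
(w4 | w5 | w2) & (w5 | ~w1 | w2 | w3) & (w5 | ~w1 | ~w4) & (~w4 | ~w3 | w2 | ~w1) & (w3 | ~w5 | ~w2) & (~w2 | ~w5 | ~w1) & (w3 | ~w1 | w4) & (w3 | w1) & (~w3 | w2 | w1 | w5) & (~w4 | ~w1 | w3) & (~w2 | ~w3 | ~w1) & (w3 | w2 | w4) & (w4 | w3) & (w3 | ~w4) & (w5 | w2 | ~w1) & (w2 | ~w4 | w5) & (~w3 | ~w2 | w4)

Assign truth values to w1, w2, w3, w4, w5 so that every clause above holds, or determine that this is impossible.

w1: 0,  w2: 0,  w3: 1,  w4: 0,  w5: 1

Suppose w3 = 1.
Suppose w2 = 0.
Suppose w4 = 0.
The clause (w5) is unit, so w5 = 1.
Every clause is now satisfied; w1 is unconstrained.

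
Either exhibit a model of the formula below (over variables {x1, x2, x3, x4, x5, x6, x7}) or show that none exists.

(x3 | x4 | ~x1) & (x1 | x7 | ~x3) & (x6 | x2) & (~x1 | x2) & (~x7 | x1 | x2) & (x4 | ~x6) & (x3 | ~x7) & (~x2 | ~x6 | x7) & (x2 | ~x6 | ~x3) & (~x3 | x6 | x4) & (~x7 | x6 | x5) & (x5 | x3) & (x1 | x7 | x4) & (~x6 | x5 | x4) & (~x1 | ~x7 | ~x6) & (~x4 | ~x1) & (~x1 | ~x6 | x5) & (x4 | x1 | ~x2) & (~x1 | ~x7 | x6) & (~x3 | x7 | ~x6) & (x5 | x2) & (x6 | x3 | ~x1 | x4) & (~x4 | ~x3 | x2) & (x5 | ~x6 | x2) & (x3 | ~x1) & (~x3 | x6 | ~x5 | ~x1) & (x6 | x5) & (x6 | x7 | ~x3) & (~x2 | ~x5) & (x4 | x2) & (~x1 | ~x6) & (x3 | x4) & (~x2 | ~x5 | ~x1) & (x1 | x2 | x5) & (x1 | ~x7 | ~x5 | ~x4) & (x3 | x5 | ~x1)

x1: 0; x2: 0; x3: 0; x4: 1; x5: 1; x6: 1; x7: 0

Branch on x6: set x6 = 1.
(x4) alone gives x4 = 1.
(~x1) alone gives x1 = 0.
Branch on x7: set x7 = 0.
(~x3) alone gives x3 = 0.
(~x2) alone gives x2 = 0.
(x5) alone gives x5 = 1.
All clauses are satisfied.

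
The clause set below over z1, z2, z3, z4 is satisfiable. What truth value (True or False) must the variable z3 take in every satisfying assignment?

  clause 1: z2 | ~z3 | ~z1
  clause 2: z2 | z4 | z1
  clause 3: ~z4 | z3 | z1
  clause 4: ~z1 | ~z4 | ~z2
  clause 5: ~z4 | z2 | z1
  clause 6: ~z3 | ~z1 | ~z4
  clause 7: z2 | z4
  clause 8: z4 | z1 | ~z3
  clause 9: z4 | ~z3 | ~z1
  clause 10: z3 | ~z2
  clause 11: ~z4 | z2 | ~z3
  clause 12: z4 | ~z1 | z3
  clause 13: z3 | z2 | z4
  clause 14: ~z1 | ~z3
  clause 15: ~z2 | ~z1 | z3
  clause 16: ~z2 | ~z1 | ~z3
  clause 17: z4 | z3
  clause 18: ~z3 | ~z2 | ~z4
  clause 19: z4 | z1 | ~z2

Suppose z3 = 1.
The clause (~z1) is unit, so z1 = 0.
The clause (z4) is unit, so z4 = 1.
The clause (z2) is unit, so z2 = 1.
Now (~z2) is unsatisfied and unit — conflict.
So every satisfying assignment has z3 = False.

False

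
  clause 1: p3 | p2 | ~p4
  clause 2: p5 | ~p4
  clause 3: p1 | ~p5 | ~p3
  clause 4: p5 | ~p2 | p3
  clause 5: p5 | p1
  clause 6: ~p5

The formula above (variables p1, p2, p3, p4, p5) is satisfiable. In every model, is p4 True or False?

Suppose p4 = 1.
(p5) alone gives p5 = 1.
Now (~p5) is unsatisfied and unit — conflict.
So every satisfying assignment has p4 = False.

False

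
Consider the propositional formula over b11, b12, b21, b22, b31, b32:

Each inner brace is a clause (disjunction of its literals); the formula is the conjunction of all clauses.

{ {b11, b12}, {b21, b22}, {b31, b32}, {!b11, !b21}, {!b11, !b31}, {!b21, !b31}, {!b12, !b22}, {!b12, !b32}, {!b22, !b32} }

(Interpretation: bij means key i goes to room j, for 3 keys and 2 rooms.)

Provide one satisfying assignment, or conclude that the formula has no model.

UNSATISFIABLE

Try b11 = true.
The clause (!b21) is unit, so b21 = false.
The clause (b22) is unit, so b22 = true.
The clause (!b31) is unit, so b31 = false.
The clause (b32) is unit, so b32 = true.
That conflicts with the unit clause (!b32).
Backtrack on b11: now try b11 = false.
The clause (b12) is unit, so b12 = true.
The clause (!b22) is unit, so b22 = false.
The clause (b21) is unit, so b21 = true.
The clause (!b31) is unit, so b31 = false.
The clause (b32) is unit, so b32 = true.
That conflicts with the unit clause (!b32).
Neither b11 = true nor b11 = false works.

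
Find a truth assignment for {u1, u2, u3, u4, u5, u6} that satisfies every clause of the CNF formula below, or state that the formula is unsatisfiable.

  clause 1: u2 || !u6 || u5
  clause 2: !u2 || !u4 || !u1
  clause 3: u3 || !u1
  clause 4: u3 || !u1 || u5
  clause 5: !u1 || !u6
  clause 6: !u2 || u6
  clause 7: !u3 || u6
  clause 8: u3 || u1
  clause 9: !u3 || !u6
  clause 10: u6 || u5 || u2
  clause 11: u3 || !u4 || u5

UNSATISFIABLE

Try u3 = true.
The clause (u6) is unit, so u6 = true.
That conflicts with the unit clause (!u6).
So u3 must be the other value — set u3 = false.
The clause (!u1) is unit, so u1 = false.
That conflicts with the unit clause (u1).
Neither u3 = true nor u3 = false works.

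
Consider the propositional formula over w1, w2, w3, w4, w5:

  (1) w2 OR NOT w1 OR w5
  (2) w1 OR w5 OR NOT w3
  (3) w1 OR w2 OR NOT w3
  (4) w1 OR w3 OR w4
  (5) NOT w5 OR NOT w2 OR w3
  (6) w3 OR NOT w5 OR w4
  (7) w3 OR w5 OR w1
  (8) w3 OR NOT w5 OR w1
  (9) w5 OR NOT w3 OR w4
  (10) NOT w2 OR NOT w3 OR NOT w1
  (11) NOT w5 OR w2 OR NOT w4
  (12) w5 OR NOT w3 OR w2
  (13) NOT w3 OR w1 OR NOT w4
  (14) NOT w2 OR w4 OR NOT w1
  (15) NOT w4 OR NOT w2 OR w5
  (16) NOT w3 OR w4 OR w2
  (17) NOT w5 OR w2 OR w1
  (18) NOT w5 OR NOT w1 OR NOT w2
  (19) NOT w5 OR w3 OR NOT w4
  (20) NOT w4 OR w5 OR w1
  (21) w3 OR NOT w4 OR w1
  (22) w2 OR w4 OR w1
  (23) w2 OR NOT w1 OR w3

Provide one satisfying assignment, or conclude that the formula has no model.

w1=false; w2=true; w3=true; w4=false; w5=true

Branch on w2: set w2 = true.
Branch on w5: set w5 = true.
(w3) alone gives w3 = true.
(NOT w1) alone gives w1 = false.
(NOT w4) alone gives w4 = false.
All clauses are satisfied.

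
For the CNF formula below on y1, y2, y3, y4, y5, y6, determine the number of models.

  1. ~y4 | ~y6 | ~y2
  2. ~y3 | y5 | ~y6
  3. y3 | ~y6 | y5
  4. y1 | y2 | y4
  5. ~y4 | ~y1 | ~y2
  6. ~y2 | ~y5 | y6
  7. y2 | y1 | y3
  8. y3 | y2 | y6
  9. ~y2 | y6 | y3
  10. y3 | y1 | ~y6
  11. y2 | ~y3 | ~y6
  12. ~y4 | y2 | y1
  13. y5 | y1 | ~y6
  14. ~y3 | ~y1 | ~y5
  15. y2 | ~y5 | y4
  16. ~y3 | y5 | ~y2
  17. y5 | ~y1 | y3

There are 2^6 = 64 truth assignments over (y1, y2, y3, y4, y5, y6).
Split on y5. With y5 = 1, the clauses containing y5 are satisfied and ~y5 drops from the rest; 3 of the 2^5 = 32 assignments to the other variables satisfy what remains.
With y5 = 0, by the same count on the reduced clause set, 2 assignments work.
Total: 3 + 2 = 5.

5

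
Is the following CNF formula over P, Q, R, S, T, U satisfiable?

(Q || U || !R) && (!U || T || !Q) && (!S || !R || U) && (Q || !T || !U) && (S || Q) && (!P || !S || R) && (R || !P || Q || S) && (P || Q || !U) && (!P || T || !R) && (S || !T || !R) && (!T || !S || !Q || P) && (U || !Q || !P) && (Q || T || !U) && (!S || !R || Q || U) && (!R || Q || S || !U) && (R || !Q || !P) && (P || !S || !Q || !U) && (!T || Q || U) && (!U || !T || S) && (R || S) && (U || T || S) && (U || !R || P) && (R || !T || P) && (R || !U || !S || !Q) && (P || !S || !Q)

Satisfiable

Branch on S: set S = true.
Branch on R: set R = false.
The clause (!P) is unit, so P = false.
The clause (!T) is unit, so T = false.
The clause (!Q) is unit, so Q = false.
The clause (!U) is unit, so U = false.
Every clause now holds.
A satisfying assignment: P=false; Q=false; R=false; S=true; T=false; U=false.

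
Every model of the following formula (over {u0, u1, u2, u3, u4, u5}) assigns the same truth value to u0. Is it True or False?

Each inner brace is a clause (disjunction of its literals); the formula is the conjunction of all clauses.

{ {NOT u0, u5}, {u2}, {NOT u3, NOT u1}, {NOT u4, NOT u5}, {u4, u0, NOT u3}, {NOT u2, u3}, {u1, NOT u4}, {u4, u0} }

True

Suppose u0 = false.
(u2) alone gives u2 = true.
(u3) alone gives u3 = true.
(NOT u1) alone gives u1 = false.
(u4) alone gives u4 = true.
Now (NOT u4) is unsatisfied and unit — conflict.
So every satisfying assignment has u0 = True.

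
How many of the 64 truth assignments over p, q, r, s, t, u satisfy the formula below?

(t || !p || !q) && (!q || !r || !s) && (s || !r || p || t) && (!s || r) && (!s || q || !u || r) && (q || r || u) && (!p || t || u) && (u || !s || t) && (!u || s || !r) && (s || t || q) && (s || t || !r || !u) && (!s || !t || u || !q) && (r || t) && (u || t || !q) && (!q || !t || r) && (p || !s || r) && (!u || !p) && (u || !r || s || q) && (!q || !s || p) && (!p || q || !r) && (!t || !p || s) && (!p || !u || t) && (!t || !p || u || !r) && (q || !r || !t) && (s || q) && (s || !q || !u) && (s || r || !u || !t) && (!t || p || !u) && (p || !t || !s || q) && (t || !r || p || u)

2

There are 2^6 = 64 truth assignments over (p, q, r, s, t, u).
Split on s. With s = true, the clauses containing s are satisfied and !s drops from the rest; 1 of the 2^5 = 32 assignments to the other variables satisfy what remains.
With s = false, by the same count on the reduced clause set, 1 assignment works.
(One model: p=F, q=F, r=T, s=T, t=F, u=T.)
Total: 1 + 1 = 2.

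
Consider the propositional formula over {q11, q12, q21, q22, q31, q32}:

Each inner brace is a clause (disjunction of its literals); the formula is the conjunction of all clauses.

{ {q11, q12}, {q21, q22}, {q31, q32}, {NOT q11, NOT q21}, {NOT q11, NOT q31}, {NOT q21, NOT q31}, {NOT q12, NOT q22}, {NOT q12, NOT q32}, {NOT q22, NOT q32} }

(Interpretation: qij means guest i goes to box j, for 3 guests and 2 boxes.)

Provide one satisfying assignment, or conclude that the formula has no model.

Try q11 = true.
The clause (NOT q21) is unit, so q21 = false.
The clause (q22) is unit, so q22 = true.
The clause (NOT q31) is unit, so q31 = false.
The clause (q32) is unit, so q32 = true.
Now (NOT q32) is unsatisfied and unit — conflict.
Backtrack on q11: now try q11 = false.
The clause (q12) is unit, so q12 = true.
The clause (NOT q22) is unit, so q22 = false.
The clause (q21) is unit, so q21 = true.
The clause (NOT q31) is unit, so q31 = false.
The clause (q32) is unit, so q32 = true.
Now (NOT q32) is unsatisfied and unit — conflict.
Neither q11 = true nor q11 = false works.

UNSATISFIABLE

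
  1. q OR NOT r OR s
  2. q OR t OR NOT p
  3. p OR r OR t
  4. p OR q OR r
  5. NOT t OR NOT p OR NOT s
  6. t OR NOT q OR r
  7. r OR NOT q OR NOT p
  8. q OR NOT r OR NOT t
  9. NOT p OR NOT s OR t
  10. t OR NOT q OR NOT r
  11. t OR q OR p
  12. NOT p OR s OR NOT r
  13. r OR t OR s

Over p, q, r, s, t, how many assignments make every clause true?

There are 2^5 = 32 truth assignments over (p, q, r, s, t).
Split on q. With q = true, the clauses containing q are satisfied and NOT q drops from the rest; 4 of the 2^4 = 16 assignments to the other variables satisfy what remains.
With q = false, by the same count on the reduced clause set, 1 assignment works.
Total: 4 + 1 = 5.

5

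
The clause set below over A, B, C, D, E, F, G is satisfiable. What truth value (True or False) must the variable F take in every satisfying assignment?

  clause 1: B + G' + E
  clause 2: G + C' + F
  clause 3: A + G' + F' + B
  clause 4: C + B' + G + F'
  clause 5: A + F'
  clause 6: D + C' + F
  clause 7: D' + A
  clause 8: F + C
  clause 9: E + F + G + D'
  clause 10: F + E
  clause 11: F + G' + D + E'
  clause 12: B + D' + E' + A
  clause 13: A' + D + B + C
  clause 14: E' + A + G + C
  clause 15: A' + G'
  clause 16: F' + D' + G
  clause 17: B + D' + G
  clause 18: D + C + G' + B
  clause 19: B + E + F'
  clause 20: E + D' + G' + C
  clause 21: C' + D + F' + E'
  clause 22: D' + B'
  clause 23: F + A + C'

True

Suppose F = 0.
From the singleton clause (C), C = 1.
From the singleton clause (G), G = 1.
From the singleton clause (D), D = 1.
From the singleton clause (A), A = 1.
Now (A') is unsatisfied and unit — conflict.
So every satisfying assignment has F = True.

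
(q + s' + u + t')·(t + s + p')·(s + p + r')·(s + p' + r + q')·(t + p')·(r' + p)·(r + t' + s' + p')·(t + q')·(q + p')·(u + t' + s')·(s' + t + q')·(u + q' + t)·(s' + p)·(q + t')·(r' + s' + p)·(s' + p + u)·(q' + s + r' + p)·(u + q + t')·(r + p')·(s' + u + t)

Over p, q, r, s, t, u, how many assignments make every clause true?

7

There are 2^6 = 64 truth assignments over (p, q, r, s, t, u).
Split on p. With p = 1, the clauses containing p are satisfied and p' drops from the rest; 3 of the 2^5 = 32 assignments to the other variables satisfy what remains.
With p = 0, by the same count on the reduced clause set, 4 assignments work.
(One model: p=F, q=F, r=F, s=F, t=F, u=F.)
Total: 3 + 4 = 7.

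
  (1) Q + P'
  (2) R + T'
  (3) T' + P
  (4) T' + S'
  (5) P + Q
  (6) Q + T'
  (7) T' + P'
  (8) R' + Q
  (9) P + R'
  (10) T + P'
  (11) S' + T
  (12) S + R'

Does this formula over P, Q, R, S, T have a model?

Yes

Suppose Q = 1.
Suppose R = 0.
Unit clause (T') forces T = 0.
Unit clause (P') forces P = 0.
Unit clause (S') forces S = 0.
This assignment satisfies each clause.
A satisfying assignment: P=0; Q=1; R=0; S=0; T=0.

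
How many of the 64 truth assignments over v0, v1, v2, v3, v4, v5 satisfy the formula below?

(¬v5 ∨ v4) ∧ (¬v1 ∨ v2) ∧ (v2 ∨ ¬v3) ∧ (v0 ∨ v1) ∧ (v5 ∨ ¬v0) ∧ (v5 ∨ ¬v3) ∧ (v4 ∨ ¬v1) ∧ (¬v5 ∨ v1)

There are 2^6 = 64 truth assignments over (v0, v1, v2, v3, v4, v5).
Split on v4. With v4 = True, the clauses containing v4 are satisfied and ¬v4 drops from the rest; 5 of the 2^5 = 32 assignments to the other variables satisfy what remains.
With v4 = False, by the same count on the reduced clause set, 0 assignments work.
(One model: v0=F, v1=T, v2=T, v3=F, v4=T, v5=F.)
Total: 5 + 0 = 5.

5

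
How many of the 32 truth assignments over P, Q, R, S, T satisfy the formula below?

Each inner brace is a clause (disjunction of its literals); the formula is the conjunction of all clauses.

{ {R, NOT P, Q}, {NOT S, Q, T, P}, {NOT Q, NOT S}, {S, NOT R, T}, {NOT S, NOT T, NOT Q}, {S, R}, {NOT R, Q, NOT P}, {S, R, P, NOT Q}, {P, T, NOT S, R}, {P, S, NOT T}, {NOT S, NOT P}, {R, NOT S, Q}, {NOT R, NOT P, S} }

1

There are 2^5 = 32 truth assignments over (P, Q, R, S, T).
Split on Q. With Q = true, the clauses containing Q are satisfied and NOT Q drops from the rest; 0 of the 2^4 = 16 assignments to the other variables satisfy what remains.
With Q = false, by the same count on the reduced clause set, 1 assignment works.
Total: 0 + 1 = 1.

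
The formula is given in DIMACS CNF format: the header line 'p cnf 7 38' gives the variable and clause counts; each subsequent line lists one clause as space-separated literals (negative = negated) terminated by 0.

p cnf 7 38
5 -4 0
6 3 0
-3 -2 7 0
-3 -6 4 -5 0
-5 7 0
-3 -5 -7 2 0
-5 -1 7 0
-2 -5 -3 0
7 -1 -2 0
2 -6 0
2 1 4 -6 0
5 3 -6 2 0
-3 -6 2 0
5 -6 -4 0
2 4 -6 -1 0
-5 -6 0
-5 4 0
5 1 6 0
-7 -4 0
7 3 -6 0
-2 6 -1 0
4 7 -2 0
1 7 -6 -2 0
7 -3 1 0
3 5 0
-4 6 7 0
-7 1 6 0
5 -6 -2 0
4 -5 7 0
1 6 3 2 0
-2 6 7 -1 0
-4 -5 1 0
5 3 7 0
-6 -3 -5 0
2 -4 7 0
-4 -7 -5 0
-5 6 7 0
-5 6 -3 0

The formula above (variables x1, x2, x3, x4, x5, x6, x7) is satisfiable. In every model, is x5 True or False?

Suppose x5 = True.
From the singleton clause (x7), x7 = True.
From the singleton clause (¬x6), x6 = False.
From the singleton clause (x3), x3 = True.
Now (¬x3) is unsatisfied and unit — conflict.
So every satisfying assignment has x5 = False.

False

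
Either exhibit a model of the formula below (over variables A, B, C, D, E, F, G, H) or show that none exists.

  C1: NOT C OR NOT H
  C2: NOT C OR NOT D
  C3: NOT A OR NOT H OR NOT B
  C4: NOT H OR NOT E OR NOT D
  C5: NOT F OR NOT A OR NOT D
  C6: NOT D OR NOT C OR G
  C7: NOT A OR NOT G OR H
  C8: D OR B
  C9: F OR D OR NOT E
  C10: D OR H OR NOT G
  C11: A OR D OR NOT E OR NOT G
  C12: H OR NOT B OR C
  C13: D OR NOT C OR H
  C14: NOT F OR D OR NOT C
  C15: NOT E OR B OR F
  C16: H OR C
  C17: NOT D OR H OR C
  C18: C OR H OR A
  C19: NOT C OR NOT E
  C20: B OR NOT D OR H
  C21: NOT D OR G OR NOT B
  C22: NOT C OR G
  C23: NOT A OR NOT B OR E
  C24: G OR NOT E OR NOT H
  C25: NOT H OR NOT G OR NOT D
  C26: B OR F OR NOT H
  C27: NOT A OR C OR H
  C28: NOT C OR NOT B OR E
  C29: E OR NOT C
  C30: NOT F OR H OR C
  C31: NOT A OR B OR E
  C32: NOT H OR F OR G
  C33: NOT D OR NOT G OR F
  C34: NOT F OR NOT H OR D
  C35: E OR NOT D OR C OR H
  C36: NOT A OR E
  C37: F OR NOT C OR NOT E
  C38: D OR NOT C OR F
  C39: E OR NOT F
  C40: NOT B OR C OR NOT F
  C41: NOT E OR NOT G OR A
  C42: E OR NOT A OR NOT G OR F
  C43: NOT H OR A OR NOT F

Try C = false.
The clause (H) is unit, so H = true.
Try A = false.
The clause (NOT F) is unit, so F = false.
The clause (B) is unit, so B = true.
The clause (G) is unit, so G = true.
The clause (NOT D) is unit, so D = false.
The clause (NOT E) is unit, so E = false.
This assignment satisfies each clause.

A ↦ false,  B ↦ true,  C ↦ false,  D ↦ false,  E ↦ false,  F ↦ false,  G ↦ true,  H ↦ true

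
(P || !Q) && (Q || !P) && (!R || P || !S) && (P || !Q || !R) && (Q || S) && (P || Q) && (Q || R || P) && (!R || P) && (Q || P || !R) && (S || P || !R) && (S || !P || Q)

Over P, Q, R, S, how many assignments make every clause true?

There are 2^4 = 16 truth assignments over (P, Q, R, S).
Split on P. With P = true, the clauses containing P are satisfied and !P drops from the rest; 4 of the 2^3 = 8 assignments to the other variables satisfy what remains.
With P = false, by the same count on the reduced clause set, 0 assignments work.
Total: 4 + 0 = 4.

4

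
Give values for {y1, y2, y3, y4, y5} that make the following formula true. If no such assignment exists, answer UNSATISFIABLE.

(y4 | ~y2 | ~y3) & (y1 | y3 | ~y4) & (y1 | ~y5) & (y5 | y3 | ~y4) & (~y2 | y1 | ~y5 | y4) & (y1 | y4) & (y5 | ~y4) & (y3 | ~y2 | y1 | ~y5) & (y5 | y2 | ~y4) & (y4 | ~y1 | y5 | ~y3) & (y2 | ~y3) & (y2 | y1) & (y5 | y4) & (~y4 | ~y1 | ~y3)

Suppose y1 = 1.
Suppose y5 = 1.
Suppose y2 = 1.
Suppose y4 = 1.
Unit clause (~y3) forces y3 = 0.
This assignment satisfies each clause.

y1=1, y2=1, y3=0, y4=1, y5=1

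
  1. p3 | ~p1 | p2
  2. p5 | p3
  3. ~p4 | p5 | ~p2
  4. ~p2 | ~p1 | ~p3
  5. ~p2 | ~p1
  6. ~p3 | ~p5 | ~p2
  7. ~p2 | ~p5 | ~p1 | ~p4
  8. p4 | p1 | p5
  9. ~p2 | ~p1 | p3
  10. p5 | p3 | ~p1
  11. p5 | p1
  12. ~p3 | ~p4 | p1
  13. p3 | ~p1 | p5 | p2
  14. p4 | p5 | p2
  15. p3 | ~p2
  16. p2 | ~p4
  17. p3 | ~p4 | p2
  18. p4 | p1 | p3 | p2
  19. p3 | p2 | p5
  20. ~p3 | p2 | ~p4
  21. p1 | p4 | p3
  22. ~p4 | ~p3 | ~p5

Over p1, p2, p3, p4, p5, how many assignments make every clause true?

There are 2^5 = 32 truth assignments over (p1, p2, p3, p4, p5).
Split on p4. With p4 = 1, the clauses containing p4 are satisfied and ~p4 drops from the rest; 0 of the 2^4 = 16 assignments to the other variables satisfy what remains.
With p4 = 0, by the same count on the reduced clause set, 2 assignments work.
Total: 0 + 2 = 2.

2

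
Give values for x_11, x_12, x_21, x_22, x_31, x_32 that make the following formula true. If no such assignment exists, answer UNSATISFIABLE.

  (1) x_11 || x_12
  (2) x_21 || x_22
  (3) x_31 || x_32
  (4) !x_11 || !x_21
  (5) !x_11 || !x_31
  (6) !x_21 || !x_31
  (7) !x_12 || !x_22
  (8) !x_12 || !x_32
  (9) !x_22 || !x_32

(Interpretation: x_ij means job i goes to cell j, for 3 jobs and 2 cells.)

UNSATISFIABLE

Case x_11 = true:
Unit clause (!x_21) forces x_21 = false.
Unit clause (x_22) forces x_22 = true.
Unit clause (!x_31) forces x_31 = false.
Unit clause (x_32) forces x_32 = true.
That conflicts with the unit clause (!x_32).
So x_11 must be the other value — set x_11 = false.
Unit clause (x_12) forces x_12 = true.
Unit clause (!x_22) forces x_22 = false.
Unit clause (x_21) forces x_21 = true.
Unit clause (!x_31) forces x_31 = false.
Unit clause (x_32) forces x_32 = true.
That conflicts with the unit clause (!x_32).
Neither x_11 = true nor x_11 = false works.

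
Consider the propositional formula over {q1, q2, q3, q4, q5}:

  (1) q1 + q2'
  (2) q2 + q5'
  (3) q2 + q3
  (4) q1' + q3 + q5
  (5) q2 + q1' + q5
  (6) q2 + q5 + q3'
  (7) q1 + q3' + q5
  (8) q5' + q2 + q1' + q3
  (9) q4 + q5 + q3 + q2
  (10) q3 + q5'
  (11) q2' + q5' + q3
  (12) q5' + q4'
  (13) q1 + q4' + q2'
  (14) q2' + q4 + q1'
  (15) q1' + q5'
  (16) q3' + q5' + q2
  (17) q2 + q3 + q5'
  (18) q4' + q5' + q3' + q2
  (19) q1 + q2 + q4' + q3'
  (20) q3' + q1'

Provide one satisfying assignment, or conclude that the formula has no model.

UNSATISFIABLE

Try q1 = 1.
(q5') alone gives q5 = 0.
(q3) alone gives q3 = 1.
That conflicts with the unit clause (q3').
So q1 must be the other value — set q1 = 0.
(q2') alone gives q2 = 0.
(q5') alone gives q5 = 0.
(q3) alone gives q3 = 1.
That conflicts with the unit clause (q3').
Both values of q1 lead to a conflict.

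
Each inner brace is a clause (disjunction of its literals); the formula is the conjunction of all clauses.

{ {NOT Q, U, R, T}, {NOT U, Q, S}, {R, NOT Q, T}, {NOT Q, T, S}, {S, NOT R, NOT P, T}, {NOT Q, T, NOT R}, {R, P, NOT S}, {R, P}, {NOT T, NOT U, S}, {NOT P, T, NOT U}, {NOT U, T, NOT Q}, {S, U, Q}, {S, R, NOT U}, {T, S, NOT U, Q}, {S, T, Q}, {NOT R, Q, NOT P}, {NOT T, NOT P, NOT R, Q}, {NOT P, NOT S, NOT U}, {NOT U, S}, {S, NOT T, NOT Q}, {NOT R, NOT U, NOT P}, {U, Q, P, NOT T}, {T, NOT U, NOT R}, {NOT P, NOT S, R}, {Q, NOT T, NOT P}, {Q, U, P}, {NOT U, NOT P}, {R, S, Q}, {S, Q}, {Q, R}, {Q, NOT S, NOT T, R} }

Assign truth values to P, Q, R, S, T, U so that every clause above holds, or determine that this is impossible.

P ↦ true, Q ↦ true, R ↦ true, S ↦ true, T ↦ true, U ↦ false

Suppose R = true.
Suppose Q = true.
Unit clause (T) forces T = true.
Unit clause (S) forces S = true.
Suppose P = true.
Unit clause (NOT U) forces U = false.
All clauses are satisfied.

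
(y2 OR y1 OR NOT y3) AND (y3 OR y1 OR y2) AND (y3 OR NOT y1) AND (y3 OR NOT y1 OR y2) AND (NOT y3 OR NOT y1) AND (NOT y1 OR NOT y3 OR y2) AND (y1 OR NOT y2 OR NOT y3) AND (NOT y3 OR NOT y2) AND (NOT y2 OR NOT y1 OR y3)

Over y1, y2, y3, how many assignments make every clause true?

There are 2^3 = 8 truth assignments over (y1, y2, y3).
Split on y2. With y2 = true, the clauses containing y2 are satisfied and NOT y2 drops from the rest; 1 of the 2^2 = 4 assignments to the other variables satisfy what remains.
With y2 = false, by the same count on the reduced clause set, 0 assignments work.
Total: 1 + 0 = 1.

1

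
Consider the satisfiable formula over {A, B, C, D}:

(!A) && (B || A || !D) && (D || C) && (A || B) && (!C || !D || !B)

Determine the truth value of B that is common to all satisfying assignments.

Suppose B = false.
(!A) alone gives A = false.
Now (A) is unsatisfied and unit — conflict.
So every satisfying assignment has B = True.

True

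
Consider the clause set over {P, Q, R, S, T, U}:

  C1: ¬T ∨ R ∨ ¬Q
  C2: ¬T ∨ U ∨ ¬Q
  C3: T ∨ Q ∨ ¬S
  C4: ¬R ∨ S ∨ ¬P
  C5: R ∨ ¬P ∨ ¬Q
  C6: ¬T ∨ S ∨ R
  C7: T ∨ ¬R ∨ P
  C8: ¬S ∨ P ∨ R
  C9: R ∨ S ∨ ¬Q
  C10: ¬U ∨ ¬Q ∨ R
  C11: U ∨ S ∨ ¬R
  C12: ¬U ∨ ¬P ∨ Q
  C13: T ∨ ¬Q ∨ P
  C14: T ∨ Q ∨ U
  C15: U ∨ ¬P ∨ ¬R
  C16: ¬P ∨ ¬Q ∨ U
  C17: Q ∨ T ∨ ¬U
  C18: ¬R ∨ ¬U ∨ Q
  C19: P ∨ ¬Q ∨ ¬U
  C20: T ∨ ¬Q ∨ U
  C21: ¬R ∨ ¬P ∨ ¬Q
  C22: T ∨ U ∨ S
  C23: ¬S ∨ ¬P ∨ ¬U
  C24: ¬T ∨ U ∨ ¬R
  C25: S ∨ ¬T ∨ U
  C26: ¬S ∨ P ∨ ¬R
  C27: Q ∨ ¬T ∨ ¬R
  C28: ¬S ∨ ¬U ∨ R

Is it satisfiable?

Yes

Try T = True.
Try R = False.
From the singleton clause (¬Q), Q = False.
From the singleton clause (S), S = True.
From the singleton clause (P), P = True.
From the singleton clause (¬U), U = False.
All clauses are satisfied.
A satisfying assignment: P: True; Q: False; R: False; S: True; T: True; U: False.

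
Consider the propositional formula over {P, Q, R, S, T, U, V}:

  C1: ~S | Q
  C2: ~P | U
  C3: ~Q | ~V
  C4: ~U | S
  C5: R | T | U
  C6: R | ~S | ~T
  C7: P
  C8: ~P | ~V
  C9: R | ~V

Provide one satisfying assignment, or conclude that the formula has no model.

P ↦ 1, Q ↦ 1, R ↦ 1, S ↦ 1, T ↦ 0, U ↦ 1, V ↦ 0

The clause (P) is unit, so P = 1.
The clause (U) is unit, so U = 1.
The clause (S) is unit, so S = 1.
The clause (Q) is unit, so Q = 1.
The clause (~V) is unit, so V = 0.
Try R = 1.
No clause remains; T is free.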